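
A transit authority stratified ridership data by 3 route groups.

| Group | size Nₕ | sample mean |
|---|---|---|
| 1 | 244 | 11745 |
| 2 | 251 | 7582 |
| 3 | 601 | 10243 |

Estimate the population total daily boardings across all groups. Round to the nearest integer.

10924905

Population total = Σ Nₕ·x̄ₕ (each stratum's size times its mean).
244·11745 + 251·7582 + 601·10243 = 2865780 + 1903082 + 6156043 = 10924905.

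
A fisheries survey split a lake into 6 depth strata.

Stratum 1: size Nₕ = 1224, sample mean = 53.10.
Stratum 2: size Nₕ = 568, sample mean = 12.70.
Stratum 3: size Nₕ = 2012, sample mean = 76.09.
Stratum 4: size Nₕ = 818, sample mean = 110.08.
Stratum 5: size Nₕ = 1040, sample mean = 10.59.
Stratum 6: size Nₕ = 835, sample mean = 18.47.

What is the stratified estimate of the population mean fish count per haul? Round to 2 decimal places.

x̄_st = (Σ Nₕx̄ₕ) / (Σ Nₕ) = (1224·53.10 + 568·12.70 + 2012·76.09 + 818·110.08 + 1040·10.59 + 835·18.47) / 6497
= 341782.57 / 6497 = 52.6062... → 52.61.

52.61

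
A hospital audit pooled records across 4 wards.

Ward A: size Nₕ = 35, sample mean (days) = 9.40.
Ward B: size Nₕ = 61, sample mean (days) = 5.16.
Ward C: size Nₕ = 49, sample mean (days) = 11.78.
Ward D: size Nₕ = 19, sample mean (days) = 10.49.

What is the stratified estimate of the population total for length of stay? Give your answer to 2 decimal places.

1420.29

A: 35·9.40 = 329
B: 61·5.16 = 314.76
C: 49·11.78 = 577.22
D: 19·10.49 = 199.31
τ̂ = Σ Nₕx̄ₕ = 1420.29.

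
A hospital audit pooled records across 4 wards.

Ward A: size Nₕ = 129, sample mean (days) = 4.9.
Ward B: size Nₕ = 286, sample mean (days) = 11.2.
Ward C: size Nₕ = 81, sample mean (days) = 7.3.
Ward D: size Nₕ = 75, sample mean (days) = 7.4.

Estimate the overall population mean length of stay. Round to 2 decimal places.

8.72

x̄_st = (Σ Nₕx̄ₕ) / (Σ Nₕ) = (129·4.9 + 286·11.2 + 81·7.3 + 75·7.4) / 571
= 4981.6 / 571 = 8.7243... → 8.72.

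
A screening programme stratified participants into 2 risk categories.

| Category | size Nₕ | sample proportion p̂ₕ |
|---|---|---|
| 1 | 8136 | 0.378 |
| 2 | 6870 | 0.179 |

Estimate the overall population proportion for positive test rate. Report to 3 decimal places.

N = 8136 + 6870 = 15006.
Overall proportion = Σ (Nₕ/N)·p̂ₕ.
Σ Nₕp̂ₕ = 3075.408 + 1229.73 = 4305.138.
4305.138 / 15006 = 0.28689... → 0.287.

0.287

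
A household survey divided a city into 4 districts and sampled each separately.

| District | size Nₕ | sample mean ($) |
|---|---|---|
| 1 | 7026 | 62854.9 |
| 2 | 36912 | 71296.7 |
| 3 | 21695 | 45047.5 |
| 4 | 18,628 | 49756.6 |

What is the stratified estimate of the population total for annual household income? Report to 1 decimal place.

1: 7026·62854.9 = 441618527.4
2: 36912·71296.7 = 2631703790.4
3: 21695·45047.5 = 977305512.5
4: 18628·49756.6 = 926865944.8
τ̂ = Σ Nₕx̄ₕ = 4977493775.1.

4977493775.1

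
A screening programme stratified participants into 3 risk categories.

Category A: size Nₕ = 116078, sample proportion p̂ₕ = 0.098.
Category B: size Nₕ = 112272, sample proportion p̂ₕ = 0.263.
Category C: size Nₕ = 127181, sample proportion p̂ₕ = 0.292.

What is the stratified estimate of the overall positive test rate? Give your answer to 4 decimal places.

0.2195

Wₕ = Nₕ/N with N = 355531: 0.3265, 0.3158, 0.3577.
p̂_st = 0.3265·0.098 + 0.3158·0.263 + 0.3577·0.292 ≈ 0.219503... → 0.2195.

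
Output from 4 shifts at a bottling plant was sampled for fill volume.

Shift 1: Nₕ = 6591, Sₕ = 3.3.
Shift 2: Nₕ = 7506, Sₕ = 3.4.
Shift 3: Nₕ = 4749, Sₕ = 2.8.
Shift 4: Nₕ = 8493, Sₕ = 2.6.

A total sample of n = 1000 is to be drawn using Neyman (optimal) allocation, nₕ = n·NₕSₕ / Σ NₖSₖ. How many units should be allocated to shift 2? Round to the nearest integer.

1: NₕSₕ = 6591·3.3 = 21750.3
2: NₕSₕ = 7506·3.4 = 25520.4
3: NₕSₕ = 4749·2.8 = 13297.2
4: NₕSₕ = 8493·2.6 = 22081.8
Σ NₕSₕ = 82649.7.
n_2 = 1000·25520.4/82649.7 = 308.778... → 309.

309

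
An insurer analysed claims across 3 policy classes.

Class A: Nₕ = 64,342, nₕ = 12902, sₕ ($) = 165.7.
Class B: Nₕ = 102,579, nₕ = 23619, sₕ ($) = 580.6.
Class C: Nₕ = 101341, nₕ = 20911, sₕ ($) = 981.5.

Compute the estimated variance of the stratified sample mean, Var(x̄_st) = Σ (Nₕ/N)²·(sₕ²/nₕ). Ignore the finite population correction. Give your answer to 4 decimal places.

8.7837

N = 268262; Wₕ = Nₕ/N.
class A: (64342/268262)²·165.7²/12902 = 0.1224218
class B: (102579/268262)²·580.6²/23619 = 2.0868497
class C: (101341/268262)²·981.5²/20911 = 6.5744263
Sum = 8.7836978 → 8.7837.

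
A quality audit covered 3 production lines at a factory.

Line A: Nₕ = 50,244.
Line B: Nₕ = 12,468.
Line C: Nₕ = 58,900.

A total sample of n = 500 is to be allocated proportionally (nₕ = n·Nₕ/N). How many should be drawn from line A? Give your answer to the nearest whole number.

Share of line A = 50244/121612 = 0.41315.
Allocate 500 × 0.41315 = 206.575... → 207.

207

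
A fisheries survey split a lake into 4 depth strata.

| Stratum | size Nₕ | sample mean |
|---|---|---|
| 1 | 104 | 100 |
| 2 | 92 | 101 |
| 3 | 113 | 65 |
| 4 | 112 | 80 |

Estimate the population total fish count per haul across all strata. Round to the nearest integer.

35997

Population total = Σ Nₕ·x̄ₕ (each stratum's size times its mean).
104·100 + 92·101 + 113·65 + 112·80 = 10400 + 9292 + 7345 + 8960 = 35997.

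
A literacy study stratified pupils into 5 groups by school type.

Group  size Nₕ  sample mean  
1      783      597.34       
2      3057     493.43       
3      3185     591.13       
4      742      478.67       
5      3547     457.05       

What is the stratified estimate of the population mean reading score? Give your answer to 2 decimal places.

x̄_st = (Σ Nₕx̄ₕ) / (Σ Nₕ) = (783·597.34 + 3057·493.43 + 3185·591.13 + 742·478.67 + 3547·457.05) / 11314
= 5835211.27 / 11314 = 515.7514... → 515.75.

515.75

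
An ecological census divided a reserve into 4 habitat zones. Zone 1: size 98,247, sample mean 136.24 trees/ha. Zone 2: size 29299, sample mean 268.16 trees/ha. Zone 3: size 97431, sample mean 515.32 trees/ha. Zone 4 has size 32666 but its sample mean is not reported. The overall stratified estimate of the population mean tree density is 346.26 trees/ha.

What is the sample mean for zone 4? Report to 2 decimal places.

543.73

N = 98247 + 29299 + 97431 + 32666 = 257643.
Overall total = μ·N = 346.26·257643 = 89211465.18.
Subtract the known strata: 98247·136.24 + 29299·268.16 + 97431·515.32 = 71450134.04.
Remaining total for zone 4: 89211465.18 − 71450134.04 = 17761331.14.
Divide by its size: 17761331.14 / 32666 = 543.7253... → 543.73.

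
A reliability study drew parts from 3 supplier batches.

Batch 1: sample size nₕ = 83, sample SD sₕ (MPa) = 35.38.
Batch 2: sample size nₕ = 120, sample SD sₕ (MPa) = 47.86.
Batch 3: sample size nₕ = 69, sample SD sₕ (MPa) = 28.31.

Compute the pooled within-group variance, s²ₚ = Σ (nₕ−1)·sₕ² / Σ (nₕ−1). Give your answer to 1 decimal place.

Degrees of freedom: 82 + 119 + 68 = 269.
Σ(nₕ−1)sₕ² = 82·1251.7444 + 119·2290.5796 + 68·801.4561 = 429721.028.
s²ₚ = 429721.028 / 269 = 1597.476... → 1597.5.

1597.5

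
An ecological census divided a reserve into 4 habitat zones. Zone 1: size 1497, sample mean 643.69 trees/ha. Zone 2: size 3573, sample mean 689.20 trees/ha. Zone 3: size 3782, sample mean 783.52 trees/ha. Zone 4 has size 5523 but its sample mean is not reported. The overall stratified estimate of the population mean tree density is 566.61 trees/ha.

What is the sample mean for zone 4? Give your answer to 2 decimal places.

N = 1497 + 3573 + 3782 + 5523 = 14375.
Overall total = μ·N = 566.61·14375 = 8145018.75.
Subtract the known strata: 1497·643.69 + 3573·689.20 + 3782·783.52 = 6389388.17.
Remaining total for zone 4: 8145018.75 − 6389388.17 = 1755630.58.
Divide by its size: 1755630.58 / 5523 = 317.8763... → 317.88.

317.88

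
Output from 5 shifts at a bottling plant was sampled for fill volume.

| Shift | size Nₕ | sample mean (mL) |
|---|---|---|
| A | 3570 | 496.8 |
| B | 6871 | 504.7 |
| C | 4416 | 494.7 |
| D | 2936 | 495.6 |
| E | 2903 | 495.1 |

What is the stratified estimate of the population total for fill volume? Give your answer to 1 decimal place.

10318321.8

Population total = Σ Nₕ·x̄ₕ (each stratum's size times its mean).
3570·496.8 + 6871·504.7 + 4416·494.7 + 2936·495.6 + 2903·495.1 = 1773576 + 3467793.7 + 2184595.2 + 1455081.6 + 1437275.3 = 10318321.8.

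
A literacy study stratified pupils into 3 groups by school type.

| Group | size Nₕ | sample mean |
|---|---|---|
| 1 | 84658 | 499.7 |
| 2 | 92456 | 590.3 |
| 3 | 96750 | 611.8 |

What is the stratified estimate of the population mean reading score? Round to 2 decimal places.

569.89

N = 84658 + 92456 + 96750 = 273864.
The stratified mean weights each stratum mean by its population share Nₕ/N.
Σ Nₕx̄ₕ = 84658·499.7 + 92456·590.3 + 96750·611.8 = 42303602.6 + 54576776.8 + 59191650 = 156072029.4.
Divide by N: 156072029.4 / 273864 = 569.8888... → 569.89.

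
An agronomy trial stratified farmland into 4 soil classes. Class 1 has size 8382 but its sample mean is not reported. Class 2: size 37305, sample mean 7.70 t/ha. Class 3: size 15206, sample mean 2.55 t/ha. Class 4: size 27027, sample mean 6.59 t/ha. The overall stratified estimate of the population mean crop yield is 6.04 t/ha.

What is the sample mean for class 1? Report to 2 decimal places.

3.21

N = 8382 + 37305 + 15206 + 27027 = 87920.
Overall total = μ·N = 6.04·87920 = 531036.8.
Subtract the known strata: 37305·7.70 + 15206·2.55 + 27027·6.59 = 504131.73.
Remaining total for class 1: 531036.8 − 504131.73 = 26905.07.
Divide by its size: 26905.07 / 8382 = 3.2099... → 3.21.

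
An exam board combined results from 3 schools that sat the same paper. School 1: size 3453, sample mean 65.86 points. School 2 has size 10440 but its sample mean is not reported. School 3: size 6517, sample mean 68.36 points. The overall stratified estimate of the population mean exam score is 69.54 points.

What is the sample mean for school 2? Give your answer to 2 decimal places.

Σ Nₕx̄ₕ = N·μ, so 10440·x̄_2 = 20410·69.54 − (3453·65.86 + 6517·68.36).
= 1419311.4 − 672916.7 = 746394.7.
x̄_2 = 746394.7 / 10440 = 71.4937... → 71.49.

71.49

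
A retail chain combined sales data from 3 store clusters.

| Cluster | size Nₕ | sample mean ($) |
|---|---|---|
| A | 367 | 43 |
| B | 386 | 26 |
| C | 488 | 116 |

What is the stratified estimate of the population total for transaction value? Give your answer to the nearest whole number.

82425

A: 367·43 = 15781
B: 386·26 = 10036
C: 488·116 = 56608
τ̂ = Σ Nₕx̄ₕ = 82425.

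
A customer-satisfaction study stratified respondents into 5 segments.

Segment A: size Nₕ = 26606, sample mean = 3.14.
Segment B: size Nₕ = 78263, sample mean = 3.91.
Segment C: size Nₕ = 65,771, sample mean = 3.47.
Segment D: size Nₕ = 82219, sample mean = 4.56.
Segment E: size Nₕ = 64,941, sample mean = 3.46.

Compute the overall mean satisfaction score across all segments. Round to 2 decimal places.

3.83

N = 26606 + 78263 + 65771 + 82219 + 64941 = 317800.
Overall mean = Σ (Nₕ/N)·x̄ₕ — weight by population share, not a simple average.
Σ Nₕx̄ₕ = 26606·3.14 + 78263·3.91 + 65771·3.47 + 82219·4.56 + 64941·3.46 = 83542.84 + 306008.33 + 228225.37 + 374918.64 + 224695.86 = 1217391.04.
Divide by N: 1217391.04 / 317800 = 3.8307... → 3.83.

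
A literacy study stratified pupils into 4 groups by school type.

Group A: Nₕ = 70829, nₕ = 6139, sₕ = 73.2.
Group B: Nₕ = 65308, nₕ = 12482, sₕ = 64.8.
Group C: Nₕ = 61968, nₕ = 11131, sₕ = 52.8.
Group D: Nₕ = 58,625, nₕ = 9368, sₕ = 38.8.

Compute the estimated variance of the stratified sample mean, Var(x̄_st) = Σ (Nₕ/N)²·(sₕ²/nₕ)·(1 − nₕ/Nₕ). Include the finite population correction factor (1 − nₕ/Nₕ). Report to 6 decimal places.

0.097297

N = 256730; Wₕ = Nₕ/N.
group A: (70829/256730)²·73.2²/6139·(1 − 6139/70829) = 0.060676364
group B: (65308/256730)²·64.8²/12482·(1 − 12482/65308) = 0.017608676
group C: (61968/256730)²·52.8²/11131·(1 − 11131/61968) = 0.011970928
group D: (58625/256730)²·38.8²/9368·(1 − 9368/58625) = 0.007040672
Sum = 0.097296640 → 0.097297.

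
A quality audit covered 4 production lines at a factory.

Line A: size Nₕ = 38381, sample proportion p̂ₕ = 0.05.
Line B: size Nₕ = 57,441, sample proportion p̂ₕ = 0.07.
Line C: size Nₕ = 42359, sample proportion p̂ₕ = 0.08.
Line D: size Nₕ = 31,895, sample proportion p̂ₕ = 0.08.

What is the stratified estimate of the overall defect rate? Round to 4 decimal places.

N = 38381 + 57441 + 42359 + 31895 = 170076.
Overall proportion = Σ (Nₕ/N)·p̂ₕ.
Σ Nₕp̂ₕ = 1919.05 + 4020.87 + 3388.72 + 2551.6 = 11880.24.
11880.24 / 170076 = 0.069853... → 0.0699.

0.0699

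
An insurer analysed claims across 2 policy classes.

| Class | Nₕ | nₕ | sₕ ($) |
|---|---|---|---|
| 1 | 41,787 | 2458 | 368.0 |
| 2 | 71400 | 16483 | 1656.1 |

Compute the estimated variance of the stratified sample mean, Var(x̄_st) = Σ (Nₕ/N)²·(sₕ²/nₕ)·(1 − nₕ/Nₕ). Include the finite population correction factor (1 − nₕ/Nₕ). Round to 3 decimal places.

N = 113187. Term for each stratum: Wₕ²sₕ²/nₕ·(1−nₕ/Nₕ).
Var(x̄_st) = 7.067645 + 50.927080 = 57.994725 → 57.995.

57.995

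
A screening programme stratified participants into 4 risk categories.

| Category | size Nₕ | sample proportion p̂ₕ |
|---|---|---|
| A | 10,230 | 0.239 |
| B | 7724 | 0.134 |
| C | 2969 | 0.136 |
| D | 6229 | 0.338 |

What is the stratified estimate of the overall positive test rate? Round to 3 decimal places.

0.221

N = 10230 + 7724 + 2969 + 6229 = 27152.
Overall proportion = Σ (Nₕ/N)·p̂ₕ.
Σ Nₕp̂ₕ = 2444.97 + 1035.016 + 403.784 + 2105.402 = 5989.172.
5989.172 / 27152 = 0.22058... → 0.221.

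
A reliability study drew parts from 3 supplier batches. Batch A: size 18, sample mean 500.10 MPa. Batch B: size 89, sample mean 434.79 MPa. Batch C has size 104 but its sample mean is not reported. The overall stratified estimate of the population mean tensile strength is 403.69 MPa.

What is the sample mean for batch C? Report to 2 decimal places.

360.39

Σ Nₕx̄ₕ = N·μ, so 104·x̄_C = 211·403.69 − (18·500.10 + 89·434.79).
= 85178.59 − 47698.11 = 37480.48.
x̄_C = 37480.48 / 104 = 360.3892... → 360.39.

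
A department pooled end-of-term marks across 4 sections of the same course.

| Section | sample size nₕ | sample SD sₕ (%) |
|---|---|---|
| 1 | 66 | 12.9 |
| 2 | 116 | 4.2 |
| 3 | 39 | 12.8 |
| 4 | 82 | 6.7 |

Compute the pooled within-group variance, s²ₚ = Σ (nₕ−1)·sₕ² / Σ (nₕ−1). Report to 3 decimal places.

1: (66−1)·12.9² = 65·166.41 = 10816.65
2: (116−1)·4.2² = 115·17.64 = 2028.6
3: (39−1)·12.8² = 38·163.84 = 6225.92
4: (82−1)·6.7² = 81·44.89 = 3636.09
Numerator = 22707.26; denominator = Σ(nₕ−1) = 299.
s²ₚ = 22707.26/299 = 75.94401... → 75.944.

75.944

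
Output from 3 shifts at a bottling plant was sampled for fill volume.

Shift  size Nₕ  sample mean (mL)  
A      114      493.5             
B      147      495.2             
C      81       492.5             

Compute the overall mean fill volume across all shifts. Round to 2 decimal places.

x̄_st = (Σ Nₕx̄ₕ) / (Σ Nₕ) = (114·493.5 + 147·495.2 + 81·492.5) / 342
= 168945.9 / 342 = 493.9939... → 493.99.

493.99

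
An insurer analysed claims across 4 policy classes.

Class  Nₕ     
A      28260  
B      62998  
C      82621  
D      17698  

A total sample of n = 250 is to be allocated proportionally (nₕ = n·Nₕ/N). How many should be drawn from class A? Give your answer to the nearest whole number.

N = 28260 + 62998 + 82621 + 17698 = 191577.
n_A = 250·28260/191577 = 36.878... → 37.

37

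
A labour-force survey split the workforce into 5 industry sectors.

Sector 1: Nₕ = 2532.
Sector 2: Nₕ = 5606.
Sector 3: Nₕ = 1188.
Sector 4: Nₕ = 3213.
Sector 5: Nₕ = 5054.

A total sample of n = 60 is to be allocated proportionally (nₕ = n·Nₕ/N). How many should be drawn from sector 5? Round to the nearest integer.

Share of sector 5 = 5054/17593 = 0.28727.
Allocate 60 × 0.28727 = 17.236... → 17.

17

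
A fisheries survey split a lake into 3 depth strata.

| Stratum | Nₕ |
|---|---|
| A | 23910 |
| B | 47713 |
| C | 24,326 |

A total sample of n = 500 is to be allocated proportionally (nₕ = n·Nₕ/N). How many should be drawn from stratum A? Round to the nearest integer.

Share of stratum A = 23910/95949 = 0.24919.
Allocate 500 × 0.24919 = 124.597... → 125.

125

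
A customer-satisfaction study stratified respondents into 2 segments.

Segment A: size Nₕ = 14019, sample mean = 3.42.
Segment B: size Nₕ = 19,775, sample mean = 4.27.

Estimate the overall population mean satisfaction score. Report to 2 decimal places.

N = 33794; weights Wₕ = Nₕ/N = (0.4148, 0.5852).
x̄_st = Σ Wₕ·x̄ₕ = 0.4148·3.42 + 0.5852·4.27 ≈ 3.9174...
→ 3.92.

3.92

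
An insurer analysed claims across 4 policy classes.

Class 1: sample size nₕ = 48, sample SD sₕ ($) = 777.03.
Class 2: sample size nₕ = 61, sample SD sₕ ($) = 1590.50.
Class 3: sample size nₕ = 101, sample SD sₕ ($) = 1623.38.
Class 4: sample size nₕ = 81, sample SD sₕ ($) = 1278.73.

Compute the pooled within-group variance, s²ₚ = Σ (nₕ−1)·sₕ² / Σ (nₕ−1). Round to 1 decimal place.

1: (48−1)·777.03² = 47·603775.6209 = 28377454.1823
2: (61−1)·1590.50² = 60·2529690.25 = 151781415
3: (101−1)·1623.38² = 100·2635362.6244 = 263536262.44
4: (81−1)·1278.73² = 80·1635150.4129 = 130812033.032
Numerator = 574507164.6543; denominator = Σ(nₕ−1) = 287.
s²ₚ = 574507164.6543/287 = 2001767.124... → 2001767.1.

2001767.1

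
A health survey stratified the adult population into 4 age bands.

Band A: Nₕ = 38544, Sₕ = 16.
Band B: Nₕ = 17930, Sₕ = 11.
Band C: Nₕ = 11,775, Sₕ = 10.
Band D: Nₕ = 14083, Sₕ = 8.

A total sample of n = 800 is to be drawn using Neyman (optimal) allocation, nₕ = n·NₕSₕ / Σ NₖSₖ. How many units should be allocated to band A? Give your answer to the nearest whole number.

A: NₕSₕ = 38544·16 = 616704
B: NₕSₕ = 17930·11 = 197230
C: NₕSₕ = 11775·10 = 117750
D: NₕSₕ = 14083·8 = 112664
Σ NₕSₕ = 1044348.
n_A = 800·616704/1044348 = 472.413... → 472.

472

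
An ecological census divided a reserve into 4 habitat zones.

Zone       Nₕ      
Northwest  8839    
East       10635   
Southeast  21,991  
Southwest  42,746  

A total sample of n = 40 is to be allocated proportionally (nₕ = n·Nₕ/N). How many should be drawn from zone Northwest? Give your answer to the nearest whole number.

N = 8839 + 10635 + 21991 + 42746 = 84211.
n_Northwest = 40·8839/84211 = 4.199... → 4.

4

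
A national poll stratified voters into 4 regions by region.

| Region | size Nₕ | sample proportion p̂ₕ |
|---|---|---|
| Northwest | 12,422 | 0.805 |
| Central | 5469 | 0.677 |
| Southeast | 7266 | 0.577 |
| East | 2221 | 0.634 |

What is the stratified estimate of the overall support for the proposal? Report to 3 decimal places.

0.705

Wₕ = Nₕ/N with N = 27378: 0.4537, 0.1998, 0.2654, 0.0811.
p̂_st = 0.4537·0.805 + 0.1998·0.677 + 0.2654·0.577 + 0.0811·0.634 ≈ 0.70505... → 0.705.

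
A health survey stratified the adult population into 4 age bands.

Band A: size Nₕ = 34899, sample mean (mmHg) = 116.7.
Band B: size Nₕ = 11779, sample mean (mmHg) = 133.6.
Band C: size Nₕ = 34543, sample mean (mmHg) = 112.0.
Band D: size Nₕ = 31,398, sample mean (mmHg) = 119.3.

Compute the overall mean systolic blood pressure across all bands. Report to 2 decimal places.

117.75

N = 112619; weights Wₕ = Nₕ/N = (0.3099, 0.1046, 0.3067, 0.2788).
x̄_st = Σ Wₕ·x̄ₕ = 0.3099·116.7 + 0.1046·133.6 + 0.3067·112.0 + 0.2788·119.3 ≈ 117.7509...
→ 117.75.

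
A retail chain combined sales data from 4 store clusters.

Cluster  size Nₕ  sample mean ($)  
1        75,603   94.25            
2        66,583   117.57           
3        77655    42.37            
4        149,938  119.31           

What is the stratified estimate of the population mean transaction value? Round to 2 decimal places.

N = 75603 + 66583 + 77655 + 149938 = 369779.
Overall mean = Σ (Nₕ/N)·x̄ₕ — weight by population share, not a simple average.
Σ Nₕx̄ₕ = 75603·94.25 + 66583·117.57 + 77655·42.37 + 149938·119.31 = 7125582.75 + 7828163.31 + 3290242.35 + 17889102.78 = 36133091.19.
Divide by N: 36133091.19 / 369779 = 97.7154... → 97.72.

97.72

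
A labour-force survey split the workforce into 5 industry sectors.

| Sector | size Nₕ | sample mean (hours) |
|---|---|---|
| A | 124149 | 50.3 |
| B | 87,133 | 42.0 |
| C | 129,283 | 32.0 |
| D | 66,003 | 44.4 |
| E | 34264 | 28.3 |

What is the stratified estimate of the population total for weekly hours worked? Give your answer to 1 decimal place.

A: 124149·50.3 = 6244694.7
B: 87133·42.0 = 3659586
C: 129283·32.0 = 4137056
D: 66003·44.4 = 2930533.2
E: 34264·28.3 = 969671.2
τ̂ = Σ Nₕx̄ₕ = 17941541.1.

17941541.1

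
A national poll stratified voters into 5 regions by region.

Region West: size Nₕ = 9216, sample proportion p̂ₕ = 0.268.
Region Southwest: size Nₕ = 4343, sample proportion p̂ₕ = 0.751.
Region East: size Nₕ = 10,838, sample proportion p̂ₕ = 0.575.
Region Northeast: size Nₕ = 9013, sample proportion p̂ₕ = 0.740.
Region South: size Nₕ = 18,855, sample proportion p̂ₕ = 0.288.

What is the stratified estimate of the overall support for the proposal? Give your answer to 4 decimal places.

Wₕ = Nₕ/N with N = 52265: 0.1763, 0.0831, 0.2074, 0.1724, 0.3608.
p̂_st = 0.1763·0.268 + 0.0831·0.751 + 0.2074·0.575 + 0.1724·0.740 + 0.3608·0.288 ≈ 0.460407... → 0.4604.

0.4604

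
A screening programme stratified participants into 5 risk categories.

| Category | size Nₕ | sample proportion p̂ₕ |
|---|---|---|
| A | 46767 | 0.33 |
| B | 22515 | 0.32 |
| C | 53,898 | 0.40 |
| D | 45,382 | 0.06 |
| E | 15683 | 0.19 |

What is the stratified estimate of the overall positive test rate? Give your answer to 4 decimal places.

N = 46767 + 22515 + 53898 + 45382 + 15683 = 184245.
Overall proportion = Σ (Nₕ/N)·p̂ₕ.
Σ Nₕp̂ₕ = 15433.11 + 7204.8 + 21559.2 + 2722.92 + 2979.77 = 49899.8.
49899.8 / 184245 = 0.270834... → 0.2708.

0.2708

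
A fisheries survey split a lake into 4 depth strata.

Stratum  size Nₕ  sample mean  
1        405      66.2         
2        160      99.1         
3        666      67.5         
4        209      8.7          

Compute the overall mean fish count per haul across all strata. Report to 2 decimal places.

62.11

x̄_st = (Σ Nₕx̄ₕ) / (Σ Nₕ) = (405·66.2 + 160·99.1 + 666·67.5 + 209·8.7) / 1440
= 89440.3 / 1440 = 62.1113... → 62.11.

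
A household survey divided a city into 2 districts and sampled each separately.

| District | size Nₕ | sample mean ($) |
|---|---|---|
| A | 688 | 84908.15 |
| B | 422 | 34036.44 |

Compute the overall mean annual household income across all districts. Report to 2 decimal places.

x̄_st = (Σ Nₕx̄ₕ) / (Σ Nₕ) = (688·84908.15 + 422·34036.44) / 1110
= 72780184.88 / 1110 = 65567.7341... → 65567.73.

65567.73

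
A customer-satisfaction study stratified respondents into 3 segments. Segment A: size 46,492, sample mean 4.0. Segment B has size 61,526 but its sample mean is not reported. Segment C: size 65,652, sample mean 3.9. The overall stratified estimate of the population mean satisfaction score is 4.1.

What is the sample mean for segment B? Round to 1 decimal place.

4.4

N = 46492 + 61526 + 65652 = 173670.
Overall total = μ·N = 4.1·173670 = 712047.
Subtract the known strata: 46492·4.0 + 65652·3.9 = 442010.8.
Remaining total for segment B: 712047 − 442010.8 = 270036.2.
Divide by its size: 270036.2 / 61526 = 4.389... → 4.4.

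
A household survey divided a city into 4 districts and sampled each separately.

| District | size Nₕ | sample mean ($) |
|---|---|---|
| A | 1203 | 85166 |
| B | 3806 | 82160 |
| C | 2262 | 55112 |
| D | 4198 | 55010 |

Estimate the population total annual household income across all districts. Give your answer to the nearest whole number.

770750982

A: 1203·85166 = 102454698
B: 3806·82160 = 312700960
C: 2262·55112 = 124663344
D: 4198·55010 = 230931980
τ̂ = Σ Nₕx̄ₕ = 770750982.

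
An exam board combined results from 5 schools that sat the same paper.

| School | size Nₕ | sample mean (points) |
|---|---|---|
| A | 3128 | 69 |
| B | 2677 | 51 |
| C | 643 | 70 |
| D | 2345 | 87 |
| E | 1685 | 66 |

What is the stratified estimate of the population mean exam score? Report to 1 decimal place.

68.0

x̄_st = (Σ Nₕx̄ₕ) / (Σ Nₕ) = (3128·69 + 2677·51 + 643·70 + 2345·87 + 1685·66) / 10478
= 712594 / 10478 = 68.009... → 68.0.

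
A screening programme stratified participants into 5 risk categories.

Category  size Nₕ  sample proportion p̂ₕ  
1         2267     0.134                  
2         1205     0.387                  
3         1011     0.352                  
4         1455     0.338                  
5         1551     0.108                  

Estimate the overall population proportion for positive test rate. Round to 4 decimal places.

N = 2267 + 1205 + 1011 + 1455 + 1551 = 7489.
Overall proportion = Σ (Nₕ/N)·p̂ₕ.
Σ Nₕp̂ₕ = 303.778 + 466.335 + 355.872 + 491.79 + 167.508 = 1785.283.
1785.283 / 7489 = 0.238387... → 0.2384.

0.2384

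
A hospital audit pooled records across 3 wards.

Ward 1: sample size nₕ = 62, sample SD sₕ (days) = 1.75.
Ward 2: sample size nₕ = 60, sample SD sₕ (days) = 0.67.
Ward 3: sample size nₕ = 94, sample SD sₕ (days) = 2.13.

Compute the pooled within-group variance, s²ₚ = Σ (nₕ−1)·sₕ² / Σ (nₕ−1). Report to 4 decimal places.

2.9823

1: (62−1)·1.75² = 61·3.0625 = 186.8125
2: (60−1)·0.67² = 59·0.4489 = 26.4851
3: (94−1)·2.13² = 93·4.5369 = 421.9317
Numerator = 635.2293; denominator = Σ(nₕ−1) = 213.
s²ₚ = 635.2293/213 = 2.982297... → 2.9823.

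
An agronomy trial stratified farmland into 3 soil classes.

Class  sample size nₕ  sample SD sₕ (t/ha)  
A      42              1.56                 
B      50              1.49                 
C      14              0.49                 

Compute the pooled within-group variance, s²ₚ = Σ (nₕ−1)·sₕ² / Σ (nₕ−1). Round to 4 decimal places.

A: (42−1)·1.56² = 41·2.4336 = 99.7776
B: (50−1)·1.49² = 49·2.2201 = 108.7849
C: (14−1)·0.49² = 13·0.2401 = 3.1213
Numerator = 211.6838; denominator = Σ(nₕ−1) = 103.
s²ₚ = 211.6838/103 = 2.055183... → 2.0552.

2.0552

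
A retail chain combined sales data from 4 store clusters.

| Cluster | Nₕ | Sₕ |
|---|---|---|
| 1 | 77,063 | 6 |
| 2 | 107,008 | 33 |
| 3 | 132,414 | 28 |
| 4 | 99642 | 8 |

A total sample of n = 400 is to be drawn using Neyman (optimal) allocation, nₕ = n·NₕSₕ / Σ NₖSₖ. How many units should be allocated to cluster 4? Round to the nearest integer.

1: NₕSₕ = 77063·6 = 462378
2: NₕSₕ = 107008·33 = 3531264
3: NₕSₕ = 132414·28 = 3707592
4: NₕSₕ = 99642·8 = 797136
Σ NₕSₕ = 8498370.
n_4 = 400·797136/8498370 = 37.519... → 38.

38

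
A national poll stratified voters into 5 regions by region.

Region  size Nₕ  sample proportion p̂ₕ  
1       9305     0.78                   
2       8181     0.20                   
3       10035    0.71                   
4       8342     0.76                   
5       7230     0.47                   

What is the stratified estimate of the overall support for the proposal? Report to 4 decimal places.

0.5977

N = 9305 + 8181 + 10035 + 8342 + 7230 = 43093.
Overall proportion = Σ (Nₕ/N)·p̂ₕ.
Σ Nₕp̂ₕ = 7257.9 + 1636.2 + 7124.85 + 6339.92 + 3398.1 = 25756.97.
25756.97 / 43093 = 0.597707... → 0.5977.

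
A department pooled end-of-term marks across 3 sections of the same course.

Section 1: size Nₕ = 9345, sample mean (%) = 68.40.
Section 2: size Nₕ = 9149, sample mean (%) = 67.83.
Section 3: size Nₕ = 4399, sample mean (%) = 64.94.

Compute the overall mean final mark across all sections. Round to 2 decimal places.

N = 22893; weights Wₕ = Nₕ/N = (0.4082, 0.3996, 0.1922).
x̄_st = Σ Wₕ·x̄ₕ = 0.4082·68.40 + 0.3996·67.83 + 0.1922·64.94 ≈ 67.5073...
→ 67.51.

67.51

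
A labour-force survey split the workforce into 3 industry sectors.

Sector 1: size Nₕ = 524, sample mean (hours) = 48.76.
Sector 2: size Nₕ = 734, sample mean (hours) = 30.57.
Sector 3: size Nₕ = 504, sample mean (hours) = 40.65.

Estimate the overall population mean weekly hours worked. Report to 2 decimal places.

N = 524 + 734 + 504 = 1762.
Overall mean = Σ (Nₕ/N)·x̄ₕ — weight by population share, not a simple average.
Σ Nₕx̄ₕ = 524·48.76 + 734·30.57 + 504·40.65 = 25550.24 + 22438.38 + 20487.6 = 68476.22.
Divide by N: 68476.22 / 1762 = 38.8628... → 38.86.

38.86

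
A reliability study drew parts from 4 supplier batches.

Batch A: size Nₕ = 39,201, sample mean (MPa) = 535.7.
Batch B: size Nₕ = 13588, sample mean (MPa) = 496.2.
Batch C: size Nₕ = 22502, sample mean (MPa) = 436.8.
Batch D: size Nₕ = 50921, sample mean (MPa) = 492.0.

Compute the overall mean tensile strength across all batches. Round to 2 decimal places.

x̄_st = (Σ Nₕx̄ₕ) / (Σ Nₕ) = (39201·535.7 + 13588·496.2 + 22502·436.8 + 50921·492.0) / 126212
= 62624346.9 / 126212 = 496.1838... → 496.18.

496.18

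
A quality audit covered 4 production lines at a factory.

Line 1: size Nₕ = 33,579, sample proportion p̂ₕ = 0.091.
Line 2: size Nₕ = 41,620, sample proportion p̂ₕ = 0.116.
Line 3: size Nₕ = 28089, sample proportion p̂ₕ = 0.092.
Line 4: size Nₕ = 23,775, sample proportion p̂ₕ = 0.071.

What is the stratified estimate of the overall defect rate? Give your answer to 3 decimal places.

0.096

N = 33579 + 41620 + 28089 + 23775 = 127063.
Overall proportion = Σ (Nₕ/N)·p̂ₕ.
Σ Nₕp̂ₕ = 3055.689 + 4827.92 + 2584.188 + 1688.025 = 12155.822.
12155.822 / 127063 = 0.09567... → 0.096.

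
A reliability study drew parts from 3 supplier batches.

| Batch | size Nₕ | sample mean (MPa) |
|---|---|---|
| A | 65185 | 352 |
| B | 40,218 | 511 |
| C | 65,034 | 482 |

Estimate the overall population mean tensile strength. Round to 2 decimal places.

N = 65185 + 40218 + 65034 = 170437.
The stratified mean weights each stratum mean by its population share Nₕ/N.
Σ Nₕx̄ₕ = 65185·352 + 40218·511 + 65034·482 = 22945120 + 20551398 + 31346388 = 74842906.
Divide by N: 74842906 / 170437 = 439.1236... → 439.12.

439.12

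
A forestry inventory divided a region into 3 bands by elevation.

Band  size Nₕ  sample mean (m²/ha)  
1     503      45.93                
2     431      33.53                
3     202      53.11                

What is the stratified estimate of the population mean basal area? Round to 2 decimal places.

x̄_st = (Σ Nₕx̄ₕ) / (Σ Nₕ) = (503·45.93 + 431·33.53 + 202·53.11) / 1136
= 48282.44 / 1136 = 42.5021... → 42.50.

42.50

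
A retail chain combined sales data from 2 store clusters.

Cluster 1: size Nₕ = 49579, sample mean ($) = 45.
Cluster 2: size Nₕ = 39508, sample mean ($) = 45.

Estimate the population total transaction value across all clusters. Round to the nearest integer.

1: 49579·45 = 2231055
2: 39508·45 = 1777860
τ̂ = Σ Nₕx̄ₕ = 4008915.

4008915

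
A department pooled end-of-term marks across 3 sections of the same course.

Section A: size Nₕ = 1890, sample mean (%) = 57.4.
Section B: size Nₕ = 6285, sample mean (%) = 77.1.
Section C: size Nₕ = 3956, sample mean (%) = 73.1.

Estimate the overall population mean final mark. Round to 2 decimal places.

72.73

N = 1890 + 6285 + 3956 = 12131.
Overall mean = Σ (Nₕ/N)·x̄ₕ — weight by population share, not a simple average.
Σ Nₕx̄ₕ = 1890·57.4 + 6285·77.1 + 3956·73.1 = 108486 + 484573.5 + 289183.6 = 882243.1.
Divide by N: 882243.1 / 12131 = 72.7263... → 72.73.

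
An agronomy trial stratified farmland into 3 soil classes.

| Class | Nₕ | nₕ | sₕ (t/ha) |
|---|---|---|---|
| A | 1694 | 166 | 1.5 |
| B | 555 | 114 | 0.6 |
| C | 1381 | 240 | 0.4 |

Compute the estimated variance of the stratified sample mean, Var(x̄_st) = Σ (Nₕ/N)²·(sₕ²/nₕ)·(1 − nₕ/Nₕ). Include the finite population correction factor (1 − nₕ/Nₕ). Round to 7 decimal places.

N = 3630; Wₕ = Nₕ/N.
class A: (1694/3630)²·1.5²/166·(1 − 166/1694) = 0.0026625510
class B: (555/3630)²·0.6²/114·(1 − 114/555) = 0.0000586565
class C: (1381/3630)²·0.4²/240·(1 − 240/1381) = 0.0000797214
Sum = 0.0028009289 → 0.0028009.

0.0028009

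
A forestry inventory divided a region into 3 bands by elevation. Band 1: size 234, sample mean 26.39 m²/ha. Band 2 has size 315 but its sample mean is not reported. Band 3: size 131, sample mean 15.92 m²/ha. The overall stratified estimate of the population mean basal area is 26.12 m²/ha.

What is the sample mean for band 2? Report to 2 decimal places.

Σ Nₕx̄ₕ = N·μ, so 315·x̄_2 = 680·26.12 − (234·26.39 + 131·15.92).
= 17761.6 − 8260.78 = 9500.82.
x̄_2 = 9500.82 / 315 = 30.1613... → 30.16.

30.16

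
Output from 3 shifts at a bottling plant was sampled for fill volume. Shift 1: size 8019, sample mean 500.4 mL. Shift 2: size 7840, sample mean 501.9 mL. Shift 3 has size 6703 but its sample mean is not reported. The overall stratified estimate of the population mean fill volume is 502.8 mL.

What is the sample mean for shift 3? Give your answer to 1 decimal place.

N = 8019 + 7840 + 6703 = 22562.
Overall total = μ·N = 502.8·22562 = 11344173.6.
Subtract the known strata: 8019·500.4 + 7840·501.9 = 7947603.6.
Remaining total for shift 3: 11344173.6 − 7947603.6 = 3396570.
Divide by its size: 3396570 / 6703 = 506.724... → 506.7.

506.7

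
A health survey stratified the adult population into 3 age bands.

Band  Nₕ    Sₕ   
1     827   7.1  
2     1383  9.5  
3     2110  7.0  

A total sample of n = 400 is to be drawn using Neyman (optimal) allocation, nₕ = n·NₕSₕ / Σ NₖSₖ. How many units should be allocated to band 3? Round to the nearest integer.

175

Σ NₕSₕ = 827·7.1 + 1383·9.5 + 2110·7.0 = 33780.2.
Share for 3: 14770/33780.2 = 0.43724.
n_3 = 400 × 0.43724 = 174.895... → 175.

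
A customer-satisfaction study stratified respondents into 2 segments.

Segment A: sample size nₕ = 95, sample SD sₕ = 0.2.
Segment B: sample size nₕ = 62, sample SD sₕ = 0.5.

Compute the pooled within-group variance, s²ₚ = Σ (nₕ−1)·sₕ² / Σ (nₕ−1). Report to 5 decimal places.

Degrees of freedom: 94 + 61 = 155.
Σ(nₕ−1)sₕ² = 94·0.04 + 61·0.25 = 19.01.
s²ₚ = 19.01 / 155 = 0.1226452... → 0.12265.

0.12265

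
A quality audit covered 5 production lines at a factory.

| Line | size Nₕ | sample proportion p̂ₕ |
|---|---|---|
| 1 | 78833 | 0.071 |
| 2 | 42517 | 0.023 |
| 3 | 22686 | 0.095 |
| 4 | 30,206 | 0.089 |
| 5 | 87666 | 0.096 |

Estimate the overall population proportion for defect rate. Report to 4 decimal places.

0.0757

N = 78833 + 42517 + 22686 + 30206 + 87666 = 261908.
Overall proportion = Σ (Nₕ/N)·p̂ₕ.
Σ Nₕp̂ₕ = 5597.143 + 977.891 + 2155.17 + 2688.334 + 8415.936 = 19834.474.
19834.474 / 261908 = 0.075731... → 0.0757.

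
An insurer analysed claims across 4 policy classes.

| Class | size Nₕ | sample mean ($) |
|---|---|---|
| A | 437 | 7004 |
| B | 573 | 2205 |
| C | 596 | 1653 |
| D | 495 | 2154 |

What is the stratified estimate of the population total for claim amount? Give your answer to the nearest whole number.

A: 437·7004 = 3060748
B: 573·2205 = 1263465
C: 596·1653 = 985188
D: 495·2154 = 1066230
τ̂ = Σ Nₕx̄ₕ = 6375631.

6375631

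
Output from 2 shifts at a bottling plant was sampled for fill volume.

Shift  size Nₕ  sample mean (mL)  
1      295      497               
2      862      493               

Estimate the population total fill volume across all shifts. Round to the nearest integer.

571581

1: 295·497 = 146615
2: 862·493 = 424966
τ̂ = Σ Nₕx̄ₕ = 571581.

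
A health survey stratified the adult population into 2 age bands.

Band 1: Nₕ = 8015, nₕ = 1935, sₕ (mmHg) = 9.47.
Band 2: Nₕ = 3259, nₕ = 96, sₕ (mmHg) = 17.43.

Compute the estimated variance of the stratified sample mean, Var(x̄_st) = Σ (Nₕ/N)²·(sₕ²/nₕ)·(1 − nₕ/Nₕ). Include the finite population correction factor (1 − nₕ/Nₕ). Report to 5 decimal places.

N = 11274; Wₕ = Nₕ/N.
band 1: (8015/11274)²·9.47²/1935·(1 − 1935/8015) = 0.01776929
band 2: (3259/11274)²·17.43²/96·(1 − 96/3259) = 0.25665577
Sum = 0.27442506 → 0.27443.

0.27443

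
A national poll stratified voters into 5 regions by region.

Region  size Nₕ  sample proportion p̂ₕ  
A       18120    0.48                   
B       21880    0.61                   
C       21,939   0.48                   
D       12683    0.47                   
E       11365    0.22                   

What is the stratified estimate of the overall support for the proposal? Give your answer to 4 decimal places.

N = 18120 + 21880 + 21939 + 12683 + 11365 = 85987.
Overall proportion = Σ (Nₕ/N)·p̂ₕ.
Σ Nₕp̂ₕ = 8697.6 + 13346.8 + 10530.72 + 5961.01 + 2500.3 = 41036.43.
41036.43 / 85987 = 0.477240... → 0.4772.

0.4772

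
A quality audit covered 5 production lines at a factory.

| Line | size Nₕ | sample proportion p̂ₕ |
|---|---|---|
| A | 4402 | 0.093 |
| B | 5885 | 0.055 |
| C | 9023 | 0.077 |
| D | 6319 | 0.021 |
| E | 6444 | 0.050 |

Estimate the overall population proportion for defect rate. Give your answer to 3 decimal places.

0.059

Wₕ = Nₕ/N with N = 32073: 0.1372, 0.1835, 0.2813, 0.1970, 0.2009.
p̂_st = 0.1372·0.093 + 0.1835·0.055 + 0.2813·0.077 + 0.1970·0.021 + 0.2009·0.050 ≈ 0.05870... → 0.059.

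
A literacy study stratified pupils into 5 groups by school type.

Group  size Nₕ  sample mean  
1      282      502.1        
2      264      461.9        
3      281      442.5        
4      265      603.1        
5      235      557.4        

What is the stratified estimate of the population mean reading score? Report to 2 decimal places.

511.44

x̄_st = (Σ Nₕx̄ₕ) / (Σ Nₕ) = (282·502.1 + 264·461.9 + 281·442.5 + 265·603.1 + 235·557.4) / 1327
= 678686.8 / 1327 = 511.4445... → 511.44.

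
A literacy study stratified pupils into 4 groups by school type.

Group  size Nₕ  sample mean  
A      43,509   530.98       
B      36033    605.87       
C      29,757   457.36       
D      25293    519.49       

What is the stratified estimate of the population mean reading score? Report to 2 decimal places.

x̄_st = (Σ Nₕx̄ₕ) / (Σ Nₕ) = (43509·530.98 + 36033·605.87 + 29757·457.36 + 25293·519.49) / 134592
= 71682844.62 / 134592 = 532.5937... → 532.59.

532.59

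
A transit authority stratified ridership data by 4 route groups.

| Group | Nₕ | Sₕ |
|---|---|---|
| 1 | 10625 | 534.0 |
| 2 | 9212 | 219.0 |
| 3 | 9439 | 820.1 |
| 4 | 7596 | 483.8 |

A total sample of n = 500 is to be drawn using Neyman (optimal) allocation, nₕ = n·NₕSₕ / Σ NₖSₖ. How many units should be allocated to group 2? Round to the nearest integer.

1: NₕSₕ = 10625·534.0 = 5673750
2: NₕSₕ = 9212·219.0 = 2017428
3: NₕSₕ = 9439·820.1 = 7740923.9
4: NₕSₕ = 7596·483.8 = 3674944.8
Σ NₕSₕ = 19107046.7.
n_2 = 500·2017428/19107046.7 = 52.793... → 53.

53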